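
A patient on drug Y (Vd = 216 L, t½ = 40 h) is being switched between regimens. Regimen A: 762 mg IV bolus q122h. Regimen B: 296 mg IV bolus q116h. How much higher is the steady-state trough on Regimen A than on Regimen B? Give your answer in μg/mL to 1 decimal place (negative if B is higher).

Regimen A: f = (1/2)^(122/40) ≈ 0.1207; Cmin,ss = (762/216)·f/(1−f) ≈ 0.484 μg/mL.
Regimen B: f = (1/2)^(116/40) ≈ 0.1340; Cmin,ss = (296/216)·f/(1−f) ≈ 0.212 μg/mL.
Difference ≈ 0.484 − 0.212 ≈ 0.272 μg/mL.

0.3 μg/mL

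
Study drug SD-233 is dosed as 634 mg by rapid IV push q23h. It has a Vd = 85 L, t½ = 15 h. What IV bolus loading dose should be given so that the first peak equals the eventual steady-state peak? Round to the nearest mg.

969 mg

f = (1/2)^(23/15) ≈ 0.345478; accumulation ratio R = 1/(1−f) ≈ 1.52783.
Loading dose to hit Cmax,ss on first dose: D_load = D_maint·R ≈ 634 × 1.52783 ≈ 968.64 mg.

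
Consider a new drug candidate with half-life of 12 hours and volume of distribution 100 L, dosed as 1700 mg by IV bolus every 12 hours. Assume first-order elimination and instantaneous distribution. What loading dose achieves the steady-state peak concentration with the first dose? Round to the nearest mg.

f = (1/2)^(12/12) ≈ 0.500000; accumulation ratio R = 1/(1−f) ≈ 2.00000.
Loading dose to hit Cmax,ss on first dose: D_load = D_maint·R ≈ 1700 × 2.00000 ≈ 3400.00 mg.

3400 mg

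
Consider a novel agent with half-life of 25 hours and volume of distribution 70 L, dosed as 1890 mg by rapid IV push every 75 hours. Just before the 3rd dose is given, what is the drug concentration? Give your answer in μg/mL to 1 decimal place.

3.8 μg/mL

f = (1/2)^(τ/t½) = (1/2)^(75/25) ≈ 0.1250.
C₀ = D/Vd = 1890/70 ≈ 27.000 μg/mL.
Before the 3rd dose, 2 doses have been given. Superposition: Cmin = C₀·(f + f²).
≈ 27.000 × (0.1250 + 0.0156) ≈ 27.000 × 0.1406 ≈ 3.796 μg/mL.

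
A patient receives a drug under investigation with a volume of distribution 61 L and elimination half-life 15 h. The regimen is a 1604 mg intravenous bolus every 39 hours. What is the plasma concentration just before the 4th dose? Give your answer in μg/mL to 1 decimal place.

5.2 μg/mL

f = (1/2)^(τ/t½) = (1/2)^(39/15) ≈ 0.1649.
C₀ = D/Vd = 1604/61 ≈ 26.295 μg/mL.
Before the 4th dose, 3 doses have been given. Superposition: Cmin = C₀·(f + f² + … + f^3).
≈ 26.295 × (0.1649 + 0.0272 + 0.0045) ≈ 26.295 × 0.1966 ≈ 5.170 μg/mL.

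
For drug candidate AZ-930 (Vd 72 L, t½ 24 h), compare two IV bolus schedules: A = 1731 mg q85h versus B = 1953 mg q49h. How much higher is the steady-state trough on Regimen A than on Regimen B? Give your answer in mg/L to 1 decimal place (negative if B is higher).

-6.4 mg/L

Regimen A: f = (1/2)^(85/24) ≈ 0.0859; Cmin,ss = (1731/72)·f/(1−f) ≈ 2.259 mg/L.
Regimen B: f = (1/2)^(49/24) ≈ 0.2429; Cmin,ss = (1953/72)·f/(1−f) ≈ 8.702 mg/L.
Difference ≈ 2.259 − 8.702 ≈ -6.443 mg/L.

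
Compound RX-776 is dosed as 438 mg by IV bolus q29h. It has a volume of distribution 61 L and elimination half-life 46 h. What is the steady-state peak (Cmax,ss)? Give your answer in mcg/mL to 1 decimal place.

k = ln2/t½ = ln2/46 ≈ 0.015068 h⁻¹; fraction remaining f = e^(−kτ) = e^(−0.015068×29) ≈ 0.6460.
At steady state, accumulation factor R = 1/(1 − e^(−kτ)) ≈ 2.8249.
Each bolus raises the concentration by D/Vd = 438/61 ≈ 7.180 mcg/mL.
Steady-state peak Cmax,ss = C₀·R ≈ 7.180 × 2.8249 ≈ 20.283 mcg/mL.

20.3 mcg/mL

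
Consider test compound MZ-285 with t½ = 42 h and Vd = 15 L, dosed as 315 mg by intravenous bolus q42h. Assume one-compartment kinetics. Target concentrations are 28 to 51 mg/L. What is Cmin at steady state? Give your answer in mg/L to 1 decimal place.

21.0 mg/L

τ = 42 h = 1 half-life, so f = (1/2)^1 = 0.5.
Accumulation ratio R = 1/(1 − f) = 1/0.5 = 2/1.
Single-dose peak C₀ = D/Vd = 315/15 = 21 mg/L.
Steady-state peak Cmax,ss = C₀·R = 21 × 2/1 ≈ 42.000 mg/L.
Steady-state trough Cmin,ss = Cmax,ss·f ≈ 42.000 × 0.5 ≈ 21.000 mg/L.
Trough 21.0 mg/L vs MEC 28 mg/L: subtherapeutic.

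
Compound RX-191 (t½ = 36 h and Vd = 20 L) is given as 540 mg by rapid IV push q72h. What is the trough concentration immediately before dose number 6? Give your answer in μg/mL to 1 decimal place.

9.0 μg/mL

f = (1/2)^(τ/t½) = (1/2)^(72/36) ≈ 0.2500.
C₀ = D/Vd = 540/20 ≈ 27.000 μg/mL.
Before the 6th dose, 5 doses have been given. Superposition: Cmin = C₀·(f + f² + … + f^5).
≈ 27.000 × (0.2500 + 0.0625 + 0.0156 + 0.0039 + 0.0010) ≈ 27.000 × 0.3330 ≈ 8.991 μg/mL.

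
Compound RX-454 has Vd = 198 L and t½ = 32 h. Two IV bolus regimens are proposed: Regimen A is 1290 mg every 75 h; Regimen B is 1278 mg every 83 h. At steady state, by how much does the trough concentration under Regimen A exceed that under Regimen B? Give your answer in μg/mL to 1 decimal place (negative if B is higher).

0.3 μg/mL

Regimen A: f = (1/2)^(75/32) ≈ 0.1970; Cmin,ss = (1290/198)·f/(1−f) ≈ 1.598 μg/mL.
Regimen B: f = (1/2)^(83/32) ≈ 0.1657; Cmin,ss = (1278/198)·f/(1−f) ≈ 1.282 μg/mL.
Difference ≈ 1.598 − 1.282 ≈ 0.316 μg/mL.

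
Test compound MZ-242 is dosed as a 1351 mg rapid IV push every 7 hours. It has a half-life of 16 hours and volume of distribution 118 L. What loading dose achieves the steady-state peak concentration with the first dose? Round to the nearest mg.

5165 mg

f = (1/2)^(7/16) ≈ 0.738413; accumulation ratio R = 1/(1−f) ≈ 3.82282.
Loading dose to hit Cmax,ss on first dose: D_load = D_maint·R ≈ 1351 × 3.82282 ≈ 5164.63 mg.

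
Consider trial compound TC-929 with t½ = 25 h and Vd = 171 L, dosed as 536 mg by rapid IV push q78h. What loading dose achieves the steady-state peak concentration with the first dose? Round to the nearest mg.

606 mg

f = (1/2)^(78/25) ≈ 0.115023; accumulation ratio R = 1/(1−f) ≈ 1.12997.
Loading dose to hit Cmax,ss on first dose: D_load = D_maint·R ≈ 536 × 1.12997 ≈ 605.66 mg.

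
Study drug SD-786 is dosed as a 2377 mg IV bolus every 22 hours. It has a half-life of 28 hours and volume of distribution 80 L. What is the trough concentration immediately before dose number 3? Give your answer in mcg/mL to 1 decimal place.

27.2 mcg/mL

f = (1/2)^(τ/t½) = (1/2)^(22/28) ≈ 0.5801.
C₀ = D/Vd = 2377/80 ≈ 29.712 mcg/mL.
Before the 3rd dose, 2 doses have been given. Superposition: Cmin = C₀·(f + f²).
≈ 29.712 × (0.5801 + 0.3365) ≈ 29.712 × 0.9166 ≈ 27.234 mcg/mL.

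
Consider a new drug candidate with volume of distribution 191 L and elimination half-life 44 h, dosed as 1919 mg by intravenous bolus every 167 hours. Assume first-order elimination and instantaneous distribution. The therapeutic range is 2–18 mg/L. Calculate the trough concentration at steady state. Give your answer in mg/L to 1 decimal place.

0.8 mg/L

k = ln2/t½ = ln2/44 ≈ 0.015753 h⁻¹; fraction remaining f = e^(−kτ) = e^(−0.015753×167) ≈ 0.0720.
Accumulation ratio R = 1/(1 − f) ≈ 1/0.9280 ≈ 1.0776.
Each bolus raises the concentration by D/Vd = 1919/191 ≈ 10.047 mg/L.
Steady-state peak Cmax,ss = C₀·R ≈ 10.047 × 1.0776 ≈ 10.827 mg/L.
One interval later, Cmin,ss = Cmax,ss·e^(−kτ) ≈ 10.827 × 0.0720 ≈ 0.780 mg/L.
Trough 0.8 mg/L vs MEC 2 mg/L: subtherapeutic.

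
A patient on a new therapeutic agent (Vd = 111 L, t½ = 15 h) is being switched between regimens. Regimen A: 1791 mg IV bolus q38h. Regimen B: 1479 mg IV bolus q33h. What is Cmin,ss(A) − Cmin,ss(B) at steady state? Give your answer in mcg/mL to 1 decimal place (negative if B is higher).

-0.3 mcg/mL

Regimen A: f = (1/2)^(38/15) ≈ 0.1727; Cmin,ss = (1791/111)·f/(1−f) ≈ 3.368 mcg/mL.
Regimen B: f = (1/2)^(33/15) ≈ 0.2176; Cmin,ss = (1479/111)·f/(1−f) ≈ 3.706 mcg/mL.
Difference ≈ 3.368 − 3.706 ≈ -0.338 mcg/mL.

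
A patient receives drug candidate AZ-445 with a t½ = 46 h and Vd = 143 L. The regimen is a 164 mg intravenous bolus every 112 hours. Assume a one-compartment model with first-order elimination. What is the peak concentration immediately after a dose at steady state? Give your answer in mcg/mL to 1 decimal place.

Over one 112-h interval, 112/46 ≈ 2.4348 half-lives elapse, leaving f ≈ 0.1850 of each dose.
Accumulation ratio R = 1/(1 − f) ≈ 1/0.8150 ≈ 1.2270.
Single-dose peak C₀ = D/Vd = 164/143 ≈ 1.147 mcg/mL.
Steady-state peak Cmax,ss = C₀·R ≈ 1.147 × 1.2270 ≈ 1.407 mcg/mL.

1.4 mcg/mL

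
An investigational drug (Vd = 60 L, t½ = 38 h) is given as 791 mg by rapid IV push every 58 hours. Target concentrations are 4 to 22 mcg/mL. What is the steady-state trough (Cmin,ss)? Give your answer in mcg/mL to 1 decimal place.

Over one 58-h interval, 58/38 ≈ 1.5263 half-lives elapse, leaving f ≈ 0.3472 of each dose.
At steady state, accumulation factor R = 1/(1 − e^(−kτ)) ≈ 1.5319.
Single-dose peak C₀ = D/Vd = 791/60 ≈ 13.183 mcg/mL.
Cmax,ss = C₀/(1 − f) ≈ 13.183/0.6528 ≈ 20.195 mcg/mL.
One interval later, Cmin,ss = Cmax,ss·e^(−kτ) ≈ 20.195 × 0.3472 ≈ 7.012 mcg/mL.
Trough 7.0 mcg/mL vs MEC 4 mcg/mL: adequate.

7.0 mcg/mL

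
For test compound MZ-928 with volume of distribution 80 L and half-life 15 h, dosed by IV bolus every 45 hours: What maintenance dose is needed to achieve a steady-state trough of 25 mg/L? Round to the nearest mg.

τ/t½ = 45/15 ≈ 3, so f = (1/2)^(45/15) ≈ 0.125000.
Cmin,ss = (D/Vd)·f/(1−f), so D = Cmin,ss·Vd·(1−f)/f.
D = 25 × 80 × (1−f)/f ≈ 25 × 80 × 7.00000 ≈ 14000.00 mg.

14000 mg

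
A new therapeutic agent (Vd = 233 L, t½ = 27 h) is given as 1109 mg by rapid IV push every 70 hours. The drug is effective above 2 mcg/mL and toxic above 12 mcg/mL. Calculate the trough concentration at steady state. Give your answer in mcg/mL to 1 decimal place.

0.9 mcg/mL

τ/t½ = 70/27 ≈ 2.5926, so fraction remaining f = (1/2)^(70/27) ≈ 0.1658.
Accumulation ratio R = 1/(1 − f) ≈ 1/0.8342 ≈ 1.1988.
Single-dose peak C₀ = D/Vd = 1109/233 ≈ 4.760 mcg/mL.
Cmax,ss = C₀/(1 − f) ≈ 4.760/0.8342 ≈ 5.706 mcg/mL.
One interval later, Cmin,ss = Cmax,ss·e^(−kτ) ≈ 5.706 × 0.1658 ≈ 0.946 mcg/mL.
Trough 0.9 mcg/mL vs MEC 2 mcg/mL: subtherapeutic.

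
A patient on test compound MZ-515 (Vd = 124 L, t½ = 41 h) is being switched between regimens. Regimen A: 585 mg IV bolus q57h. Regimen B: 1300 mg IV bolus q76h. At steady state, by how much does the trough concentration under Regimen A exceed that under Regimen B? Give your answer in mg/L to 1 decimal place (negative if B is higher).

-1.1 mg/L

Regimen A: f = (1/2)^(57/41) ≈ 0.3815; Cmin,ss = (585/124)·f/(1−f) ≈ 2.910 mg/L.
Regimen B: f = (1/2)^(76/41) ≈ 0.2767; Cmin,ss = (1300/124)·f/(1−f) ≈ 4.011 mg/L.
Difference ≈ 2.910 − 4.011 ≈ -1.101 mg/L.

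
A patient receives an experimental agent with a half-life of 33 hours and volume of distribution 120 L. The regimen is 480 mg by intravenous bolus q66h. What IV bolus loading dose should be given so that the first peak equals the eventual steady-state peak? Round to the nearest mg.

f = (1/2)^(66/33) ≈ 0.250000; accumulation ratio R = 1/(1−f) ≈ 1.33333.
Loading dose to hit Cmax,ss on first dose: D_load = D_maint·R ≈ 480 × 1.33333 ≈ 640.00 mg.

640 mg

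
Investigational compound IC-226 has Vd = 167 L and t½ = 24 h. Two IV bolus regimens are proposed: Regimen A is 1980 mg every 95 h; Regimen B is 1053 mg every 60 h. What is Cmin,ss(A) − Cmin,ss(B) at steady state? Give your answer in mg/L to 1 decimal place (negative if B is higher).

-0.5 mg/L

Regimen A: f = (1/2)^(95/24) ≈ 0.0643; Cmin,ss = (1980/167)·f/(1−f) ≈ 0.815 mg/L.
Regimen B: f = (1/2)^(60/24) ≈ 0.1768; Cmin,ss = (1053/167)·f/(1−f) ≈ 1.354 mg/L.
Difference ≈ 0.815 − 1.354 ≈ -0.539 mg/L.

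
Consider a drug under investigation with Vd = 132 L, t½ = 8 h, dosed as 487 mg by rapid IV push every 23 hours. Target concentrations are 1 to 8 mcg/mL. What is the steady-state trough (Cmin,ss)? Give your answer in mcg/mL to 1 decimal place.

k = ln2/t½ = ln2/8 ≈ 0.086643 h⁻¹; fraction remaining f = e^(−kτ) = e^(−0.086643×23) ≈ 0.1363.
At steady state, accumulation factor R = 1/(1 − e^(−kτ)) ≈ 1.1578.
Single-dose peak C₀ = D/Vd = 487/132 ≈ 3.689 mcg/mL.
Steady-state peak Cmax,ss = C₀·R ≈ 3.689 × 1.1578 ≈ 4.271 mcg/mL.
Steady-state trough Cmin,ss = Cmax,ss·f ≈ 4.271 × 0.1363 ≈ 0.582 mcg/mL.
Trough 0.6 mcg/mL vs MEC 1 mcg/mL: subtherapeutic.

0.6 mcg/mL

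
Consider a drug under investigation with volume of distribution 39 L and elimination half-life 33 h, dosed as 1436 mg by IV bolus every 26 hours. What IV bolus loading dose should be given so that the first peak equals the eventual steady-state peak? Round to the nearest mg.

3413 mg

f = (1/2)^(26/33) ≈ 0.579195; accumulation ratio R = 1/(1−f) ≈ 2.37640.
Loading dose to hit Cmax,ss on first dose: D_load = D_maint·R ≈ 1436 × 2.37640 ≈ 3412.51 mg.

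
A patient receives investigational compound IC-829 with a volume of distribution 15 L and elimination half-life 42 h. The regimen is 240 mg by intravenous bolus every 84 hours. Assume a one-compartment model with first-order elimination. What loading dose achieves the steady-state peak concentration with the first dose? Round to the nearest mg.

f = (1/2)^(84/42) ≈ 0.250000; accumulation ratio R = 1/(1−f) ≈ 1.33333.
Loading dose to hit Cmax,ss on first dose: D_load = D_maint·R ≈ 240 × 1.33333 ≈ 320.00 mg.

320 mg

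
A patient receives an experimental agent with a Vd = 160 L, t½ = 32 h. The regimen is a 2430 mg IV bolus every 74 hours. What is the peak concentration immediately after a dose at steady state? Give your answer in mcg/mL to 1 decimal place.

k = ln2/t½ = ln2/32 ≈ 0.021661 h⁻¹; fraction remaining f = e^(−kτ) = e^(−0.021661×74) ≈ 0.2013.
Accumulation ratio R = 1/(1 − f) ≈ 1/0.7987 ≈ 1.2520.
Each bolus raises the concentration by D/Vd = 2430/160 ≈ 15.188 mcg/mL.
Steady-state peak Cmax,ss = C₀·R ≈ 15.188 × 1.2520 ≈ 19.015 mcg/mL.

19.0 mcg/mL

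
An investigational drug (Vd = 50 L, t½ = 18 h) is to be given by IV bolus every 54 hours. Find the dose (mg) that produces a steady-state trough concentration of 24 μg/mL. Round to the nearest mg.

8400 mg

τ/t½ = 54/18 ≈ 3, so f = (1/2)^(54/18) ≈ 0.125000.
Cmin,ss = (D/Vd)·f/(1−f), so D = Cmin,ss·Vd·(1−f)/f.
D = 24 × 50 × (1−f)/f ≈ 24 × 50 × 7.00000 ≈ 8400.00 mg.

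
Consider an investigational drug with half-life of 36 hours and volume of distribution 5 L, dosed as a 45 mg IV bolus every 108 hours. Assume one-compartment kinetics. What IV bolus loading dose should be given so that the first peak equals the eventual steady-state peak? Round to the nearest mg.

51 mg

f = (1/2)^(108/36) ≈ 0.125000; accumulation ratio R = 1/(1−f) ≈ 1.14286.
Loading dose to hit Cmax,ss on first dose: D_load = D_maint·R ≈ 45 × 1.14286 ≈ 51.43 mg.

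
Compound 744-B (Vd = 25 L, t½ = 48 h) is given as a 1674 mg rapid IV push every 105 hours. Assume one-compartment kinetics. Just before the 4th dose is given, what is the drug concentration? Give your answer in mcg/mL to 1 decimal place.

f = (1/2)^(τ/t½) = (1/2)^(105/48) ≈ 0.2195.
C₀ = D/Vd = 1674/25 ≈ 66.960 mcg/mL.
Before the 4th dose, 3 doses have been given. Superposition: Cmin = C₀·(f + f² + … + f^3).
≈ 66.960 × (0.2195 + 0.0482 + 0.0106) ≈ 66.960 × 0.2783 ≈ 18.635 mcg/mL.

18.6 mcg/mL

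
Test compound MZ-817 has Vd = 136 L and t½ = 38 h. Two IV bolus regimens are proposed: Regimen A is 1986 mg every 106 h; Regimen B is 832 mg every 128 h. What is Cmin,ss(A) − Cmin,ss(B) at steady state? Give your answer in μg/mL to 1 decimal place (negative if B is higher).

Regimen A: f = (1/2)^(106/38) ≈ 0.1446; Cmin,ss = (1986/136)·f/(1−f) ≈ 2.469 μg/mL.
Regimen B: f = (1/2)^(128/38) ≈ 0.0968; Cmin,ss = (832/136)·f/(1−f) ≈ 0.656 μg/mL.
Difference ≈ 2.469 − 0.656 ≈ 1.813 μg/mL.

1.8 μg/mL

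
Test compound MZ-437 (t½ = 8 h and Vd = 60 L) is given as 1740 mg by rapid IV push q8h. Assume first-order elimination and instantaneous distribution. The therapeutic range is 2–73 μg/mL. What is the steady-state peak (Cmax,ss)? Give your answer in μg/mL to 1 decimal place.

τ = 8 h = 1 half-life, so f = (1/2)^1 = 0.5.
Accumulation ratio R = 1/(1 − f) = 1/0.5 = 2/1.
Single-dose peak C₀ = D/Vd = 1740/60 = 29 μg/mL.
Steady-state peak Cmax,ss = C₀·R = 29 × 2/1 ≈ 58.000 μg/mL.
Peak 58.0 μg/mL vs MTC 73 μg/mL: below toxic threshold.

58.0 μg/mL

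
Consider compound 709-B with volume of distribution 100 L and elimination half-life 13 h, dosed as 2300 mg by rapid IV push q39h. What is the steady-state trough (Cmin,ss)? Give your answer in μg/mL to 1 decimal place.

The dosing interval is 3 half-lives, so f = 2^(−3) = 0.125.
At steady state, R = 1/(1 − 0.125) = 8/7.
Single-dose peak C₀ = D/Vd = 2300/100 = 23 μg/mL.
Steady-state peak Cmax,ss = C₀·R = 23 × 8/7 ≈ 26.286 μg/mL.
Steady-state trough Cmin,ss = Cmax,ss·f ≈ 26.286 × 0.125 ≈ 3.286 μg/mL.

3.3 μg/mL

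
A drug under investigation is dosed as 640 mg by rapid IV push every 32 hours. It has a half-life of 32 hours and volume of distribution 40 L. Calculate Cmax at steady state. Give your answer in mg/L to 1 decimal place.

The dosing interval is 1 half-life, so f = 2^(−1) = 0.5.
At steady state, R = 1/(1 − 0.5) = 2/1.
Single-dose peak C₀ = D/Vd = 640/40 = 16 mg/L.
Steady-state peak Cmax,ss = C₀·R = 16 × 2/1 ≈ 32.000 mg/L.

32.0 mg/L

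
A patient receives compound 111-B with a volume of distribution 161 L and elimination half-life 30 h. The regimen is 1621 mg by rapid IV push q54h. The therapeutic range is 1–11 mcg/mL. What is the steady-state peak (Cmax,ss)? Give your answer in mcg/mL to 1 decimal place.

14.1 mcg/mL

k = ln2/t½ = ln2/30 ≈ 0.023105 h⁻¹; fraction remaining f = e^(−kτ) = e^(−0.023105×54) ≈ 0.2872.
Accumulation ratio R = 1/(1 − f) ≈ 1/0.7128 ≈ 1.4029.
Single-dose peak C₀ = D/Vd = 1621/161 ≈ 10.068 mcg/mL.
Steady-state peak Cmax,ss = C₀·R ≈ 10.068 × 1.4029 ≈ 14.124 mcg/mL.
Peak 14.1 mcg/mL vs MTC 11 mcg/mL: exceeds toxic threshold.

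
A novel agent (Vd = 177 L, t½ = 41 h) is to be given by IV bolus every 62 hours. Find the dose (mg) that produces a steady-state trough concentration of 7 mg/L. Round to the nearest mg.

τ/t½ = 62/41 ≈ 1.5122, so f = (1/2)^(62/41) ≈ 0.350577.
Cmin,ss = (D/Vd)·f/(1−f), so D = Cmin,ss·Vd·(1−f)/f.
D = 7 × 177 × (1−f)/f ≈ 7 × 177 × 1.85244 ≈ 2295.17 mg.

2295 mg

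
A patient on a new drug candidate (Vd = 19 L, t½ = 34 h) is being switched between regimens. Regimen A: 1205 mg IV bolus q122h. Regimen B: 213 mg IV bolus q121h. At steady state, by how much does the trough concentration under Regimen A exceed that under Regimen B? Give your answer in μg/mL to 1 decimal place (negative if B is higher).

Regimen A: f = (1/2)^(122/34) ≈ 0.0831; Cmin,ss = (1205/19)·f/(1−f) ≈ 5.748 μg/mL.
Regimen B: f = (1/2)^(121/34) ≈ 0.0849; Cmin,ss = (213/19)·f/(1−f) ≈ 1.040 μg/mL.
Difference ≈ 5.748 − 1.040 ≈ 4.708 μg/mL.

4.7 μg/mL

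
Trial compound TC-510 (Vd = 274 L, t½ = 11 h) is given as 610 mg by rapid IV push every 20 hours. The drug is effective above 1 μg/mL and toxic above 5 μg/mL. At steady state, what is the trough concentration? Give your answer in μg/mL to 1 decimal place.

Over one 20-h interval, 20/11 ≈ 1.8182 half-lives elapse, leaving f ≈ 0.2836 of each dose.
At steady state, accumulation factor R = 1/(1 − e^(−kτ)) ≈ 1.3959.
Single-dose peak C₀ = D/Vd = 610/274 ≈ 2.226 μg/mL.
Steady-state peak Cmax,ss = C₀·R ≈ 2.226 × 1.3959 ≈ 3.107 μg/mL.
Steady-state trough Cmin,ss = Cmax,ss·f ≈ 3.107 × 0.2836 ≈ 0.881 μg/mL.
Trough 0.9 μg/mL vs MEC 1 μg/mL: subtherapeutic.

0.9 μg/mL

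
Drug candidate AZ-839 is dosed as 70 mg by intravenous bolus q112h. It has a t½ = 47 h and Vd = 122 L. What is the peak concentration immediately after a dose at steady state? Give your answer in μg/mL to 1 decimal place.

Over one 112-h interval, 112/47 ≈ 2.383 half-lives elapse, leaving f ≈ 0.1917 of each dose.
Accumulation ratio R = 1/(1 − f) ≈ 1/0.8083 ≈ 1.2372.
Single-dose peak C₀ = D/Vd = 70/122 ≈ 0.574 μg/mL.
Cmax,ss = C₀/(1 − f) ≈ 0.574/0.8083 ≈ 0.710 μg/mL.

0.7 μg/mL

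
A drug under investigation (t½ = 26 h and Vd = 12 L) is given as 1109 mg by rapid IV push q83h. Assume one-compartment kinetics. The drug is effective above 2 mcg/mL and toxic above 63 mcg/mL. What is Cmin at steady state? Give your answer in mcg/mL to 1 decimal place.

11.4 mcg/mL

Over one 83-h interval, 83/26 ≈ 3.1923 half-lives elapse, leaving f ≈ 0.1094 of each dose.
At steady state, accumulation factor R = 1/(1 − e^(−kτ)) ≈ 1.1228.
Single-dose peak C₀ = D/Vd = 1109/12 ≈ 92.417 mcg/mL.
Steady-state peak Cmax,ss = C₀·R ≈ 92.417 × 1.1228 ≈ 103.766 mcg/mL.
One interval later, Cmin,ss = Cmax,ss·e^(−kτ) ≈ 103.766 × 0.1094 ≈ 11.352 mcg/mL.
Trough 11.4 mcg/mL vs MEC 2 mcg/mL: adequate.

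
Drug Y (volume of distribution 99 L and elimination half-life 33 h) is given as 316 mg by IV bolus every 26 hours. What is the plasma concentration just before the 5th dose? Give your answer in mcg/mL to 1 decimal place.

f = (1/2)^(τ/t½) = (1/2)^(26/33) ≈ 0.5792.
C₀ = D/Vd = 316/99 ≈ 3.192 mcg/mL.
Before the 5th dose, 4 doses have been given. Superposition: Cmin = C₀·(f + f² + … + f^4).
≈ 3.192 × (0.5792 + 0.3355 + 0.1943 + 0.1125) ≈ 3.192 × 1.2215 ≈ 3.899 mcg/mL.

3.9 mcg/mL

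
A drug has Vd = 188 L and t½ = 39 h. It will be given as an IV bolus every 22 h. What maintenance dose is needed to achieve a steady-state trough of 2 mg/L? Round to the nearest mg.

τ/t½ = 22/39 ≈ 0.5641, so f = (1/2)^(22/39) ≈ 0.676376.
Cmin,ss = (D/Vd)·f/(1−f), so D = Cmin,ss·Vd·(1−f)/f.
D = 2 × 188 × (1−f)/f ≈ 2 × 188 × 0.47847 ≈ 179.90 mg.

180 mg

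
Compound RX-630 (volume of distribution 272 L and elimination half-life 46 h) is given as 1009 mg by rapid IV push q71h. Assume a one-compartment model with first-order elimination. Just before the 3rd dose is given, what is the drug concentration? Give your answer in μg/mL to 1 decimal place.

f = (1/2)^(τ/t½) = (1/2)^(71/46) ≈ 0.3431.
C₀ = D/Vd = 1009/272 ≈ 3.710 μg/mL.
Before the 3rd dose, 2 doses have been given. Superposition: Cmin = C₀·(f + f²).
≈ 3.710 × (0.3431 + 0.1177) ≈ 3.710 × 0.4608 ≈ 1.710 μg/mL.

1.7 μg/mL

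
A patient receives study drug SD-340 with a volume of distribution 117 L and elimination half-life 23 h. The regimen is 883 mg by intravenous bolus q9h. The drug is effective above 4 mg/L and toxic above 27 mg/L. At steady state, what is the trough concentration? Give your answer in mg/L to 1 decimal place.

24.2 mg/L

τ/t½ = 9/23 ≈ 0.3913, so fraction remaining f = (1/2)^(9/23) ≈ 0.7624.
Single-dose peak C₀ = D/Vd = 883/117 ≈ 7.547 mg/L.
Steady-state trough Cmin,ss = C₀·f/(1−f) ≈ 7.547 × 0.7624/0.2376 ≈ 24.216 mg/L.
Trough 24.2 mg/L vs MEC 4 mg/L: adequate.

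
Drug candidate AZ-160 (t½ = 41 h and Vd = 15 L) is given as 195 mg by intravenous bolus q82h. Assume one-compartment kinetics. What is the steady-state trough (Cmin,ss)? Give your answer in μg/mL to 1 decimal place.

4.3 μg/mL

τ = 82 h = 2 half-lives, so f = (1/2)^2 = 0.25.
At steady state, R = 1/(1 − 0.25) = 4/3.
Single-dose peak C₀ = D/Vd = 195/15 = 13 μg/mL.
Steady-state peak Cmax,ss = C₀·R = 13 × 4/3 ≈ 17.333 μg/mL.
Steady-state trough Cmin,ss = Cmax,ss·f ≈ 17.333 × 0.25 ≈ 4.333 μg/mL.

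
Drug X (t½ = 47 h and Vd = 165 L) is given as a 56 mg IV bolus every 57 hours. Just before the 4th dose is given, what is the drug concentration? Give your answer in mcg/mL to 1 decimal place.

f = (1/2)^(τ/t½) = (1/2)^(57/47) ≈ 0.4314.
C₀ = D/Vd = 56/165 ≈ 0.339 mcg/mL.
Before the 4th dose, 3 doses have been given. Superposition: Cmin = C₀·(f + f² + … + f^3).
≈ 0.339 × (0.4314 + 0.1861 + 0.0803) ≈ 0.339 × 0.6978 ≈ 0.237 mcg/mL.

0.2 mcg/mL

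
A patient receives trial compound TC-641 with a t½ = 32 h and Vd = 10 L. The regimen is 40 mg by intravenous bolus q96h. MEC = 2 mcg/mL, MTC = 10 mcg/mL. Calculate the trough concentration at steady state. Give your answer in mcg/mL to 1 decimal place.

τ = 96 h = 3 half-lives, so f = (1/2)^3 = 0.125.
At steady state, R = 1/(1 − 0.125) = 8/7.
Single-dose peak C₀ = D/Vd = 40/10 = 4 mcg/mL.
Steady-state peak Cmax,ss = C₀·R = 4 × 8/7 ≈ 4.571 mcg/mL.
Steady-state trough Cmin,ss = Cmax,ss·f ≈ 4.571 × 0.125 ≈ 0.571 mcg/mL.
Trough 0.6 mcg/mL vs MEC 2 mcg/mL: subtherapeutic.

0.6 mcg/mL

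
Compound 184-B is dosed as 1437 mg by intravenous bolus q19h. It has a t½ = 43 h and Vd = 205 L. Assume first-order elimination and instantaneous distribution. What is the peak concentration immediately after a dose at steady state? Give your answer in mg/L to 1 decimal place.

26.6 mg/L

Over one 19-h interval, 19/43 ≈ 0.44186 half-lives elapse, leaving f ≈ 0.7362 of each dose.
Accumulation ratio R = 1/(1 − f) ≈ 1/0.2638 ≈ 3.7908.
Each bolus raises the concentration by D/Vd = 1437/205 ≈ 7.010 mg/L.
Cmax,ss = C₀/(1 − f) ≈ 7.010/0.2638 ≈ 26.573 mg/L.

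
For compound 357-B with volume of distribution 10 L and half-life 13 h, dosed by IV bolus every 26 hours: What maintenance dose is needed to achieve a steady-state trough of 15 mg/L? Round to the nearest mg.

τ/t½ = 26/13 ≈ 2, so f = (1/2)^(26/13) ≈ 0.250000.
Cmin,ss = (D/Vd)·f/(1−f), so D = Cmin,ss·Vd·(1−f)/f.
D = 15 × 10 × (1−f)/f ≈ 15 × 10 × 3.00000 ≈ 450.00 mg.

450 mg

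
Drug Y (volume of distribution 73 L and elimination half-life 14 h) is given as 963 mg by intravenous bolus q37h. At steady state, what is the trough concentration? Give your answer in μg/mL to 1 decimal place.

τ/t½ = 37/14 ≈ 2.6429, so fraction remaining f = (1/2)^(37/14) ≈ 0.1601.
Single-dose peak C₀ = D/Vd = 963/73 ≈ 13.192 μg/mL.
Steady-state trough Cmin,ss = C₀·f/(1−f) ≈ 13.192 × 0.1601/0.8399 ≈ 2.515 μg/mL.

2.5 μg/mL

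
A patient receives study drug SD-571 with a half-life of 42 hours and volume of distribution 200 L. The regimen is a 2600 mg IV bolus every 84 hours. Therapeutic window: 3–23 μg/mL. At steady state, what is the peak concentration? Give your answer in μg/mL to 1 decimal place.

τ = 84 h = 2 half-lives, so f = (1/2)^2 = 0.25.
At steady state, R = 1/(1 − 0.25) = 4/3.
Single-dose peak C₀ = D/Vd = 2600/200 = 13 μg/mL.
Steady-state peak Cmax,ss = C₀·R = 13 × 4/3 ≈ 17.333 μg/mL.
Peak 17.3 μg/mL vs MTC 23 μg/mL: below toxic threshold.

17.3 μg/mL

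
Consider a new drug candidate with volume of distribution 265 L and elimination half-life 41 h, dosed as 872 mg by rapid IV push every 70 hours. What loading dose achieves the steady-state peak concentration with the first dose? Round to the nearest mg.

f = (1/2)^(70/41) ≈ 0.306229; accumulation ratio R = 1/(1−f) ≈ 1.44140.
Loading dose to hit Cmax,ss on first dose: D_load = D_maint·R ≈ 872 × 1.44140 ≈ 1256.90 mg.

1257 mg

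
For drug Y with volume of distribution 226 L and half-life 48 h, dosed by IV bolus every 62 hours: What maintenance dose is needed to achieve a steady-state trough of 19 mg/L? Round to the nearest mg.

τ/t½ = 62/48 ≈ 1.2917, so f = (1/2)^(62/48) ≈ 0.408479.
Cmin,ss = (D/Vd)·f/(1−f), so D = Cmin,ss·Vd·(1−f)/f.
D = 19 × 226 × (1−f)/f ≈ 19 × 226 × 1.44811 ≈ 6218.18 mg.

6218 mg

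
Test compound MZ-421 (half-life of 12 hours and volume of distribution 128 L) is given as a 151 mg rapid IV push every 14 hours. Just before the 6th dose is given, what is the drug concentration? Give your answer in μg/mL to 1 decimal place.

f = (1/2)^(τ/t½) = (1/2)^(14/12) ≈ 0.4454.
C₀ = D/Vd = 151/128 ≈ 1.180 μg/mL.
Before the 6th dose, 5 doses have been given. Superposition: Cmin = C₀·(f + f² + … + f^5).
≈ 1.180 × (0.4454 + 0.1984 + 0.0884 + 0.0394 + 0.0175) ≈ 1.180 × 0.7891 ≈ 0.931 μg/mL.

0.9 μg/mL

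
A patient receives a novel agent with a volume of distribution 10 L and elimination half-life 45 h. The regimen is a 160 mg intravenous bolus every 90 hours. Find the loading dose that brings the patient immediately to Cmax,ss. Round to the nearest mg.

f = (1/2)^(90/45) ≈ 0.250000; accumulation ratio R = 1/(1−f) ≈ 1.33333.
Loading dose to hit Cmax,ss on first dose: D_load = D_maint·R ≈ 160 × 1.33333 ≈ 213.33 mg.

213 mg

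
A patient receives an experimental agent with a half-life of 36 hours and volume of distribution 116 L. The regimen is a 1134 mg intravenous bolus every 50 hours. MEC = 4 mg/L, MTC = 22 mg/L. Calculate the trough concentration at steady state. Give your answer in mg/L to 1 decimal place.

Over one 50-h interval, 50/36 ≈ 1.3889 half-lives elapse, leaving f ≈ 0.3819 of each dose.
Each bolus raises the concentration by D/Vd = 1134/116 ≈ 9.776 mg/L.
Steady-state trough Cmin,ss = C₀·f/(1−f) ≈ 9.776 × 0.3819/0.6181 ≈ 6.040 mg/L.
Trough 6.0 mg/L vs MEC 4 mg/L: adequate.

6.0 mg/L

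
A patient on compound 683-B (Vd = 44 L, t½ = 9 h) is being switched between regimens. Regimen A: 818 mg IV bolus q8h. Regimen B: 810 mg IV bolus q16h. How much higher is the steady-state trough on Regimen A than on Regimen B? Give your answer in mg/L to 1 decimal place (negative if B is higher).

Regimen A: f = (1/2)^(8/9) ≈ 0.5400; Cmin,ss = (818/44)·f/(1−f) ≈ 21.824 mg/L.
Regimen B: f = (1/2)^(16/9) ≈ 0.2916; Cmin,ss = (810/44)·f/(1−f) ≈ 7.578 mg/L.
Difference ≈ 21.824 − 7.578 ≈ 14.246 mg/L.

14.2 mg/L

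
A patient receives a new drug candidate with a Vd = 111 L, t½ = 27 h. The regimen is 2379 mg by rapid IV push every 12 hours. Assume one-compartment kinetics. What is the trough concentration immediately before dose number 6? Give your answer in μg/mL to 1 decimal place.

46.7 μg/mL

f = (1/2)^(τ/t½) = (1/2)^(12/27) ≈ 0.7349.
C₀ = D/Vd = 2379/111 ≈ 21.432 μg/mL.
Before the 6th dose, 5 doses have been given. Superposition: Cmin = C₀·(f + f² + … + f^5).
≈ 21.432 × (0.7349 + 0.5401 + 0.3969 + 0.2917 + 0.2144) ≈ 21.432 × 2.1780 ≈ 46.679 μg/mL.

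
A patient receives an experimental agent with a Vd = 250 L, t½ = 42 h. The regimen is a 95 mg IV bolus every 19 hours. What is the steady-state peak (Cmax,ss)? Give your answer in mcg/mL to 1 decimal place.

Over one 19-h interval, 19/42 ≈ 0.45238 half-lives elapse, leaving f ≈ 0.7308 of each dose.
At steady state, accumulation factor R = 1/(1 − e^(−kτ)) ≈ 3.7147.
Single-dose peak C₀ = D/Vd = 95/250 ≈ 0.380 mcg/mL.
Steady-state peak Cmax,ss = C₀·R ≈ 0.380 × 3.7147 ≈ 1.412 mcg/mL.

1.4 mcg/mL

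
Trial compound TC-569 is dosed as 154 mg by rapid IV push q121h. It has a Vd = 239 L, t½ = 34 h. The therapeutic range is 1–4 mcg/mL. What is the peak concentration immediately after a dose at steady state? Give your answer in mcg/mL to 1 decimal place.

0.7 mcg/mL

τ/t½ = 121/34 ≈ 3.5588, so fraction remaining f = (1/2)^(121/34) ≈ 0.0849.
Accumulation ratio R = 1/(1 − f) ≈ 1/0.9151 ≈ 1.0928.
Each bolus raises the concentration by D/Vd = 154/239 ≈ 0.644 mcg/mL.
Cmax,ss = C₀/(1 − f) ≈ 0.644/0.9151 ≈ 0.704 mcg/mL.
Peak 0.7 mcg/mL vs MTC 4 mcg/mL: below toxic threshold.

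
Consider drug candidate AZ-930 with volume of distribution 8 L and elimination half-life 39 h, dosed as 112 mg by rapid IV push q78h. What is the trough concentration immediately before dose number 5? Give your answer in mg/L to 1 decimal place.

4.6 mg/L

f = (1/2)^(τ/t½) = (1/2)^(78/39) ≈ 0.2500.
C₀ = D/Vd = 112/8 ≈ 14.000 mg/L.
Before the 5th dose, 4 doses have been given. Superposition: Cmin = C₀·(f + f² + … + f^4).
≈ 14.000 × (0.2500 + 0.0625 + 0.0156 + 0.0039) ≈ 14.000 × 0.3320 ≈ 4.648 mg/L.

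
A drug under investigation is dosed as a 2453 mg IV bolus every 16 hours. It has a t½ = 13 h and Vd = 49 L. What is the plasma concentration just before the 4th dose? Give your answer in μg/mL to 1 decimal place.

34.3 μg/mL

f = (1/2)^(τ/t½) = (1/2)^(16/13) ≈ 0.4261.
C₀ = D/Vd = 2453/49 ≈ 50.061 μg/mL.
Before the 4th dose, 3 doses have been given. Superposition: Cmin = C₀·(f + f² + … + f^3).
≈ 50.061 × (0.4261 + 0.1816 + 0.0774) ≈ 50.061 × 0.6851 ≈ 34.297 μg/mL.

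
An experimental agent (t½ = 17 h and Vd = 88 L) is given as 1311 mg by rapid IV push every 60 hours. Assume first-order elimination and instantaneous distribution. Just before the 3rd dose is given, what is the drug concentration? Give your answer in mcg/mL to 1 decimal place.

f = (1/2)^(τ/t½) = (1/2)^(60/17) ≈ 0.0866.
C₀ = D/Vd = 1311/88 ≈ 14.898 mcg/mL.
Before the 3rd dose, 2 doses have been given. Superposition: Cmin = C₀·(f + f²).
≈ 14.898 × (0.0866 + 0.0075) ≈ 14.898 × 0.0941 ≈ 1.402 mcg/mL.

1.4 mcg/mL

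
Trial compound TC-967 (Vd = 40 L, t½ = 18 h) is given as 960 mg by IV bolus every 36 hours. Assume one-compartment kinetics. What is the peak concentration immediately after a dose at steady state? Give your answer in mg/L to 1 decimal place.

32.0 mg/L

τ = 36 h = 2 half-lives, so f = (1/2)^2 = 0.25.
Accumulation ratio R = 1/(1 − f) = 1/0.75 = 4/3.
Single-dose peak C₀ = D/Vd = 960/40 = 24 mg/L.
Steady-state peak Cmax,ss = C₀·R = 24 × 4/3 ≈ 32.000 mg/L.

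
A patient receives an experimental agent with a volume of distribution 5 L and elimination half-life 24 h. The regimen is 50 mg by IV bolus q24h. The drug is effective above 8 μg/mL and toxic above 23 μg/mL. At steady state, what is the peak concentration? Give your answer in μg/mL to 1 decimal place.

τ = 24 h = 1 half-life, so f = (1/2)^1 = 0.5.
Accumulation ratio R = 1/(1 − f) = 1/0.5 = 2/1.
Single-dose peak C₀ = D/Vd = 50/5 = 10 μg/mL.
Steady-state peak Cmax,ss = C₀·R = 10 × 2/1 ≈ 20.000 μg/mL.
Peak 20.0 μg/mL vs MTC 23 μg/mL: below toxic threshold.

20.0 μg/mL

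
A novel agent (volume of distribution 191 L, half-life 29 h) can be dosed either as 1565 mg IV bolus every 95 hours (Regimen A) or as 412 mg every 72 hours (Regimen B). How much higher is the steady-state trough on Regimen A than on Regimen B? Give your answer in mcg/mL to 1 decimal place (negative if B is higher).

Regimen A: f = (1/2)^(95/29) ≈ 0.1032; Cmin,ss = (1565/191)·f/(1−f) ≈ 0.943 mcg/mL.
Regimen B: f = (1/2)^(72/29) ≈ 0.1789; Cmin,ss = (412/191)·f/(1−f) ≈ 0.470 mcg/mL.
Difference ≈ 0.943 − 0.470 ≈ 0.473 mcg/mL.

0.5 mcg/mL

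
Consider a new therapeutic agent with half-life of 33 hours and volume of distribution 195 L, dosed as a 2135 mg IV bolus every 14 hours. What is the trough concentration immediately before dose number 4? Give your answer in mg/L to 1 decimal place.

18.8 mg/L

f = (1/2)^(τ/t½) = (1/2)^(14/33) ≈ 0.7452.
C₀ = D/Vd = 2135/195 ≈ 10.949 mg/L.
Before the 4th dose, 3 doses have been given. Superposition: Cmin = C₀·(f + f² + … + f^3).
≈ 10.949 × (0.7452 + 0.5553 + 0.4138) ≈ 10.949 × 1.7143 ≈ 18.770 mg/L.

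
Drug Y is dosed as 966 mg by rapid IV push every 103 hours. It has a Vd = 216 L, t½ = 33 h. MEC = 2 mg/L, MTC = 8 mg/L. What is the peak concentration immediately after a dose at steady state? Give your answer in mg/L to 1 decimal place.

τ/t½ = 103/33 ≈ 3.1212, so fraction remaining f = (1/2)^(103/33) ≈ 0.1149.
At steady state, accumulation factor R = 1/(1 − e^(−kτ)) ≈ 1.1298.
Each bolus raises the concentration by D/Vd = 966/216 ≈ 4.472 mg/L.
Cmax,ss = C₀/(1 − f) ≈ 4.472/0.8851 ≈ 5.053 mg/L.
Peak 5.1 mg/L vs MTC 8 mg/L: below toxic threshold.

5.1 mg/L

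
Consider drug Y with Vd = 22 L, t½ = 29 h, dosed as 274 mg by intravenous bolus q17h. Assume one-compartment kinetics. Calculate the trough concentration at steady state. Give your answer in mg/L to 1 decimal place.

24.8 mg/L

Over one 17-h interval, 17/29 ≈ 0.58621 half-lives elapse, leaving f ≈ 0.6661 of each dose.
Single-dose peak C₀ = D/Vd = 274/22 ≈ 12.455 mg/L.
Steady-state trough Cmin,ss = C₀·f/(1−f) ≈ 12.455 × 0.6661/0.3339 ≈ 24.847 mg/L.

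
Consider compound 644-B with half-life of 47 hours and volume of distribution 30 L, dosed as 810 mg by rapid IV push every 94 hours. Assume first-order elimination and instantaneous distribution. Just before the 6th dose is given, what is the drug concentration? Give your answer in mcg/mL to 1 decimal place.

9.0 mcg/mL

f = (1/2)^(τ/t½) = (1/2)^(94/47) ≈ 0.2500.
C₀ = D/Vd = 810/30 ≈ 27.000 mcg/mL.
Before the 6th dose, 5 doses have been given. Superposition: Cmin = C₀·(f + f² + … + f^5).
≈ 27.000 × (0.2500 + 0.0625 + 0.0156 + 0.0039 + 0.0010) ≈ 27.000 × 0.3330 ≈ 8.991 mcg/mL.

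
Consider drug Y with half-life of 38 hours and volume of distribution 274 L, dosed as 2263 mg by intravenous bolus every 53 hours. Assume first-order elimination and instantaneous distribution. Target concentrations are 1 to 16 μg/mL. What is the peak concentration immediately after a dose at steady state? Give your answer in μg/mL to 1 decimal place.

k = ln2/t½ = ln2/38 ≈ 0.018241 h⁻¹; fraction remaining f = e^(−kτ) = e^(−0.018241×53) ≈ 0.3803.
At steady state, accumulation factor R = 1/(1 − e^(−kτ)) ≈ 1.6137.
Single-dose peak C₀ = D/Vd = 2263/274 ≈ 8.259 μg/mL.
Cmax,ss = C₀/(1 − f) ≈ 8.259/0.6197 ≈ 13.327 μg/mL.
Peak 13.3 μg/mL vs MTC 16 μg/mL: below toxic threshold.

13.3 μg/mL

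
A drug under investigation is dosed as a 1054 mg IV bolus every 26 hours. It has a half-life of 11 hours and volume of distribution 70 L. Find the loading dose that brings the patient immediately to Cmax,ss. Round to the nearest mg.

1308 mg

f = (1/2)^(26/11) ≈ 0.194301; accumulation ratio R = 1/(1−f) ≈ 1.24116.
Loading dose to hit Cmax,ss on first dose: D_load = D_maint·R ≈ 1054 × 1.24116 ≈ 1308.18 mg.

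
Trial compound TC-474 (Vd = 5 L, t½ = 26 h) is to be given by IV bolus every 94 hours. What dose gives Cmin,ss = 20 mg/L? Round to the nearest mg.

τ/t½ = 94/26 ≈ 3.6154, so f = (1/2)^(94/26) ≈ 0.081594.
Cmin,ss = (D/Vd)·f/(1−f), so D = Cmin,ss·Vd·(1−f)/f.
D = 20 × 5 × (1−f)/f ≈ 20 × 5 × 11.25580 ≈ 1125.58 mg.

1126 mg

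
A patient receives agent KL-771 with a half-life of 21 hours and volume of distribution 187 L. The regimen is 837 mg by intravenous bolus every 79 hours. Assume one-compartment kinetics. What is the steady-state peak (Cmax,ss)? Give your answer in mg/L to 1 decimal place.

4.8 mg/L

Over one 79-h interval, 79/21 ≈ 3.7619 half-lives elapse, leaving f ≈ 0.0737 of each dose.
At steady state, accumulation factor R = 1/(1 − e^(−kτ)) ≈ 1.0796.
Each bolus raises the concentration by D/Vd = 837/187 ≈ 4.476 mg/L.
Steady-state peak Cmax,ss = C₀·R ≈ 4.476 × 1.0796 ≈ 4.832 mg/L.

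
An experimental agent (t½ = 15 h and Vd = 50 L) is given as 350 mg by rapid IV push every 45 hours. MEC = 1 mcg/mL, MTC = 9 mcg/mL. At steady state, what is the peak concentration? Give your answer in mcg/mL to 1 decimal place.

τ = 45 h = 3 half-lives, so f = (1/2)^3 = 0.125.
Accumulation ratio R = 1/(1 − f) = 1/0.875 = 8/7.
Single-dose peak C₀ = D/Vd = 350/50 = 7 mcg/mL.
Steady-state peak Cmax,ss = C₀·R = 7 × 8/7 ≈ 8.000 mcg/mL.
Peak 8.0 mcg/mL vs MTC 9 mcg/mL: below toxic threshold.

8.0 mcg/mL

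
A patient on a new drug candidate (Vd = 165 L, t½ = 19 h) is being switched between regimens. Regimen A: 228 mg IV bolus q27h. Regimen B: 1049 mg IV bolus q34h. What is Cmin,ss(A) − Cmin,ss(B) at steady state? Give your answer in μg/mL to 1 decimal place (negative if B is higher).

-1.8 μg/mL

Regimen A: f = (1/2)^(27/19) ≈ 0.3734; Cmin,ss = (228/165)·f/(1−f) ≈ 0.823 μg/mL.
Regimen B: f = (1/2)^(34/19) ≈ 0.2893; Cmin,ss = (1049/165)·f/(1−f) ≈ 2.588 μg/mL.
Difference ≈ 0.823 − 2.588 ≈ -1.765 μg/mL.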